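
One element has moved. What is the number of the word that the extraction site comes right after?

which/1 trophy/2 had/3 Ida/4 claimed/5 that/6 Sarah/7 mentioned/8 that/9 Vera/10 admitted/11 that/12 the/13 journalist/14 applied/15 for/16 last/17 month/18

The displaced element is "which trophy" (word 2).
It is linked across 3 clause boundaries (that → that → that).
It functions as the object of the preposition "for" of "applied", so the gap sits immediately after word 16 ("for").
Base order: Ida had claimed that Sarah mentioned that Vera admitted that the journalist applied for which trophy last month.

16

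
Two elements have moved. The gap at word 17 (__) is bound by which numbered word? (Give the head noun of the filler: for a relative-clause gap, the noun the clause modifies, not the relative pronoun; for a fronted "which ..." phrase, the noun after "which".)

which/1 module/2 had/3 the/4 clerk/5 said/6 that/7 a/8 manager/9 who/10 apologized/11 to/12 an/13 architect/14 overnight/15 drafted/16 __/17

2

The marked gap is the direct object of "drafted".
Its filler is the fronted wh-phrase "which module", at word 2.
(The other dependency links word 9 to a gap after word 10.)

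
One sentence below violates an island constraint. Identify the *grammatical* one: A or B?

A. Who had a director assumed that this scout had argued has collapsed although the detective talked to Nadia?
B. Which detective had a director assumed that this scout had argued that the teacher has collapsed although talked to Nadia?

In B, the wh-phrase is extracted from inside an adjunct island (introduced by "although"), which blocks movement.
In A, the extraction path crosses only that-complement boundaries, which are transparent.
So A is grammatical.

A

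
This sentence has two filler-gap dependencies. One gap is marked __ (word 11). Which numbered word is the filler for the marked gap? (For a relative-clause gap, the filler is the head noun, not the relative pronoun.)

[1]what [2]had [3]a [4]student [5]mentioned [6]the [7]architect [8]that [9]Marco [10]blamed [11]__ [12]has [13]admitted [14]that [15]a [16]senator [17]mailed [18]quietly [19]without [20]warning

7

The marked gap is inside the relative clause, the direct object of "blamed".
Its filler is the head noun "architect" (via "that"), at word 7.
(The other dependency links word 1 to a gap after word 17.)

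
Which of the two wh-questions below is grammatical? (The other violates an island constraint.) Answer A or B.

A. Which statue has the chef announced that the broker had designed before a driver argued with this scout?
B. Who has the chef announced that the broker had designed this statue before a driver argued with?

In B, the wh-phrase is extracted from inside an adjunct island (introduced by "before"), which blocks movement.
In A, the extraction path crosses only that-complement boundaries, which are transparent.
So A is grammatical.

A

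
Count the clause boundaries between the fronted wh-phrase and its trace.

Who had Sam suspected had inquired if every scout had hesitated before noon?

"who" is extracted from the subject of "inquired".
Boundaries crossed, outermost first: [Ø] — 1 in total.

1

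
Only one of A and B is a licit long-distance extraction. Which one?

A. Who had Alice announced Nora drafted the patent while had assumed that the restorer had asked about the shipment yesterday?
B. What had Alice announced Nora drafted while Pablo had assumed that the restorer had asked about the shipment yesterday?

In A, the wh-phrase is extracted from inside an adjunct island (introduced by "while"), which blocks movement.
In B, the extraction path crosses only that-complement boundaries, which are transparent.
So B is grammatical.

B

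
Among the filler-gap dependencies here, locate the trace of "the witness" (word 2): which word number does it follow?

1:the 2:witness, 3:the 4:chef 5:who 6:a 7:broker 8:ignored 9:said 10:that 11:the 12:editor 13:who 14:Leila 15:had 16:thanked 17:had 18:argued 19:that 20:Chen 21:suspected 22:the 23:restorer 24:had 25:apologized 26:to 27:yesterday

The displaced element is "the witness" (word 2).
It is linked across 3 clause boundaries (that → that → Ø).
It functions as the object of the preposition "to" of "apologized", so the gap sits immediately after word 26 ("to").
Base order: The chef who a broker ignored said that the editor who Leila had thanked had argued that Chen suspected the restorer had apologized to the witness yesterday.

26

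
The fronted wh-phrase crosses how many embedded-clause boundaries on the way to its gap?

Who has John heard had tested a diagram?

"who" is extracted from the subject of "tested".
Boundaries crossed, outermost first: [Ø] — 1 in total.

1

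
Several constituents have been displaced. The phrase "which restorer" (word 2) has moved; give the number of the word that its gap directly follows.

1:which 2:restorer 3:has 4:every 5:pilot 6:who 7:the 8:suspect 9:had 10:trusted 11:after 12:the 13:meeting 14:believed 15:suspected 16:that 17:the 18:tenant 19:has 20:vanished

14

The displaced element is "which restorer" (word 2).
It is linked across 1 clause boundary (Ø).
It functions as the subject of "suspected", so the gap sits immediately after word 14 ("believed").
Base order: Every pilot who the suspect had trusted after the meeting has believed which restorer suspected that the tenant has vanished.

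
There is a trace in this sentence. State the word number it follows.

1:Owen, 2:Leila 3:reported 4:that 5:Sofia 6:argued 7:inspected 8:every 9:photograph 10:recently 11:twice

The displaced element is "Owen" (word 1).
It is linked across 2 clause boundaries (that → Ø).
It functions as the subject of "inspected", so the gap sits immediately after word 6 ("argued").
Base order: Leila reported that Sofia argued that Owen inspected every photograph recently twice.

6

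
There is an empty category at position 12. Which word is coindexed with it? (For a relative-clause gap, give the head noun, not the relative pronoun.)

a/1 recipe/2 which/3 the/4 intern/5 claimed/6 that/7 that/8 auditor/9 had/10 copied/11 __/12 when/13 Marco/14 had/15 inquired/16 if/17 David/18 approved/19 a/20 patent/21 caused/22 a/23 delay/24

The gap at 12 is the object of "copied", inside a relative clause.
The relative pronoun is "which" (word 3); it is bound by the head noun immediately before it.
Its filler is the head noun "recipe", at word 2.

2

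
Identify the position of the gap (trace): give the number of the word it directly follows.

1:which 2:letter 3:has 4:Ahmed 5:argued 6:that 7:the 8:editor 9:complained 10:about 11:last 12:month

The displaced element is "which letter" (word 2).
It is linked across 1 clause boundary (that).
It functions as the object of the preposition "about" of "complained", so the gap sits immediately after word 10 ("about").
Base order: Ahmed has argued that the editor complained about which letter last month.

10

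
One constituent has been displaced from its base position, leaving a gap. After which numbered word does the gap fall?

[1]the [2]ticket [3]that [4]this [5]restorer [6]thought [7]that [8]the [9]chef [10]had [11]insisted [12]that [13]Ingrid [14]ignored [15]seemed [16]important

The displaced element is "the ticket" (word 2).
It is linked across 2 clause boundaries (that → that).
It functions as the direct object of "ignored", so the gap sits immediately after word 14 ("ignored").
Base order: This restorer thought that the chef had insisted that Ingrid ignored the ticket.

14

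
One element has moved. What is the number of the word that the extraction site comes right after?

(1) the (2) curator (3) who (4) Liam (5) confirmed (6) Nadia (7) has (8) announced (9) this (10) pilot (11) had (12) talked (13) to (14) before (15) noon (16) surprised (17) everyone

The displaced element is "the curator" (word 2).
It is linked across 2 clause boundaries (Ø → Ø).
It functions as the object of the preposition "to" of "talked", so the gap sits immediately after word 13 ("to").
Base order: Liam confirmed Nadia has announced this pilot had talked to the curator before noon.

13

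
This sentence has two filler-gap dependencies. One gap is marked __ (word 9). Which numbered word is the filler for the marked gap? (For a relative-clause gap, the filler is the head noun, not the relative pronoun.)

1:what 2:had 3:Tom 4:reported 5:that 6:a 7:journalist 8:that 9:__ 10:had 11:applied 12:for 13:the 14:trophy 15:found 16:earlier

7

The marked gap is inside the relative clause, the subject of "applied".
Its filler is the head noun "journalist" (via "that"), at word 7.
(The other dependency links word 1 to a gap after word 15.)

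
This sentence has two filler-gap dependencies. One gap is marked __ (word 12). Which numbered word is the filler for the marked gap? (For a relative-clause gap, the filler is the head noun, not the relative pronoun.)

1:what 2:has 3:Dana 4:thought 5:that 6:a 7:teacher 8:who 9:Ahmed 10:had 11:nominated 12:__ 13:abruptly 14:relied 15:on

7

The marked gap is inside the relative clause, the direct object of "nominated".
Its filler is the head noun "teacher" (via "who"), at word 7.
(The other dependency links word 1 to a gap after word 15.)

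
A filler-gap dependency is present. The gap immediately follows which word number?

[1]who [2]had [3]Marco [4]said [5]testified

The displaced element is "who" (word 1).
It is linked across 1 clause boundary (Ø).
It functions as the subject of "testified", so the gap sits immediately after word 4 ("said").
Base order: Marco had said that who testified.

4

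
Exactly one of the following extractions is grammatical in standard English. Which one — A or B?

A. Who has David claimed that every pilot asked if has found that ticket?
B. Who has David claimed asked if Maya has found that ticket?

In A, the wh-phrase is extracted from inside a wh-island (introduced by "if"), which blocks movement.
In B, the extraction path crosses only that-complement boundaries, which are transparent.
So B is grammatical.

B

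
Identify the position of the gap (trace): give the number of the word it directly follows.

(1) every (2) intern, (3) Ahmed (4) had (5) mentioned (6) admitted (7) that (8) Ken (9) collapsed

The displaced element is "every intern" (word 2).
It is linked across 1 clause boundary (Ø).
It functions as the subject of "admitted", so the gap sits immediately after word 5 ("mentioned").
Base order: Ahmed had mentioned that every intern admitted that Ken collapsed.

5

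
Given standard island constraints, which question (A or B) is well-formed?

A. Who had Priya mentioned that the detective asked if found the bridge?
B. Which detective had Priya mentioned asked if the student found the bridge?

B

In A, the wh-phrase is extracted from inside a wh-island (introduced by "if"), which blocks movement.
In B, the extraction path crosses only that-complement boundaries, which are transparent.
So B is grammatical.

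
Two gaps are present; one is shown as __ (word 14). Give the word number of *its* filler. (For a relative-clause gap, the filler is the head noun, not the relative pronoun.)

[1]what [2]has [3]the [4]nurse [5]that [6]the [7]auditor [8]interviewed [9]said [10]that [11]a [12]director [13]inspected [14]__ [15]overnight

1

The marked gap is the direct object of "inspected".
Its filler is the fronted wh-phrase "what", at word 1.
(The other dependency links word 4 to a gap after word 8.)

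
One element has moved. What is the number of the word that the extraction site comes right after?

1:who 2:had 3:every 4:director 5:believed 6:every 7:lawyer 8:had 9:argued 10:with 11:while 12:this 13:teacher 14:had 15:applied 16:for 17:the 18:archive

10

The displaced element is "who" (word 1).
It is linked across 1 clause boundary (Ø).
It functions as the object of the preposition "with" of "argued", so the gap sits immediately after word 10 ("with").
Base order: Every director had believed every lawyer had argued with who while this teacher had applied for the archive.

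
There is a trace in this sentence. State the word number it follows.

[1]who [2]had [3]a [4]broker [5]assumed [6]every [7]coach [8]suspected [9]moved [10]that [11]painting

8

The displaced element is "who" (word 1).
It is linked across 2 clause boundaries (Ø → Ø).
It functions as the subject of "moved", so the gap sits immediately after word 8 ("suspected").
Base order: A broker had assumed every coach suspected that who moved that painting.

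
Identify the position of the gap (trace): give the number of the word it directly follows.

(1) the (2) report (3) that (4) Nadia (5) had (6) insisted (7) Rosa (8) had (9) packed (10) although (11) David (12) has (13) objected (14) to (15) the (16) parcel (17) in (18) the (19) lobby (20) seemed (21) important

9

The displaced element is "the report" (word 2).
It is linked across 1 clause boundary (Ø).
It functions as the direct object of "packed", so the gap sits immediately after word 9 ("packed").
Base order: Nadia had insisted Rosa had packed the report although David has objected to the parcel in the lobby.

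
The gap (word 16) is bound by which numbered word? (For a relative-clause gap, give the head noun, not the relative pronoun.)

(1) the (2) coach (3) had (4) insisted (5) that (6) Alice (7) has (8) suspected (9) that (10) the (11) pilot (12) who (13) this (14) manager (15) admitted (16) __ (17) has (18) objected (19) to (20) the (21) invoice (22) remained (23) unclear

The gap at 16 is the subject of "objected", inside a relative clause.
The relative pronoun is "who" (word 12); it is bound by the head noun immediately before it.
Its filler is the head noun "pilot", at word 11.

11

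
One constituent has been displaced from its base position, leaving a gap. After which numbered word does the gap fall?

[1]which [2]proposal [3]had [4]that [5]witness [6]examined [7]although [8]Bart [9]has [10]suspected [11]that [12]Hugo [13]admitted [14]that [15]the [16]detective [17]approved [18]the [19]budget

6

The displaced element is "which proposal" (word 2).
It functions as the direct object of "examined", so the gap sits immediately after word 6 ("examined").
Base order: That witness had examined which proposal although Bart has suspected that Hugo admitted that the detective approved the budget.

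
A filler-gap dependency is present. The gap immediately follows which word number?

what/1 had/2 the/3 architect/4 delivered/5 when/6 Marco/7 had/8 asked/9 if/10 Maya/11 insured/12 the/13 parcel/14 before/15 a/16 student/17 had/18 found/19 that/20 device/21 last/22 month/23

The displaced element is "what" (word 1).
It functions as the direct object of "delivered", so the gap sits immediately after word 5 ("delivered").
Base order: The architect had delivered what when Marco had asked if Maya insured the parcel before a student had found that device last month.

5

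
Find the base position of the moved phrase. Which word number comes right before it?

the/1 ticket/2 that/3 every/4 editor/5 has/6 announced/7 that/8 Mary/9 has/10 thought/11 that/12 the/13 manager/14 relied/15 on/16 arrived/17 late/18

16

The displaced element is "the ticket" (word 2).
It is linked across 2 clause boundaries (that → that).
It functions as the object of the preposition "on" of "relied", so the gap sits immediately after word 16 ("on").
Base order: Every editor has announced that Mary has thought that the manager relied on the ticket.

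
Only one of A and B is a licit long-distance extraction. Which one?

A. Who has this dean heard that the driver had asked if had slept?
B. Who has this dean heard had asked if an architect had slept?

B

In A, the wh-phrase is extracted from inside a wh-island (introduced by "if"), which blocks movement.
In B, the extraction path crosses only that-complement boundaries, which are transparent.
So B is grammatical.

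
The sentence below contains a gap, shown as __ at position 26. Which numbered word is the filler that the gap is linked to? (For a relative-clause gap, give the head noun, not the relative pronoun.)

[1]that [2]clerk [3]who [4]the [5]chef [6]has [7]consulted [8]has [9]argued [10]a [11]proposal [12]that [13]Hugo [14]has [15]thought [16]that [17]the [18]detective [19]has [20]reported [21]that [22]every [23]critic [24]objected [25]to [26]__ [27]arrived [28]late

The gap at 26 is the prepositional object of "objected", inside a relative clause.
The relative pronoun is "that" (word 12); it is bound by the head noun immediately before it.
Its filler is the head noun "proposal", at word 11.

11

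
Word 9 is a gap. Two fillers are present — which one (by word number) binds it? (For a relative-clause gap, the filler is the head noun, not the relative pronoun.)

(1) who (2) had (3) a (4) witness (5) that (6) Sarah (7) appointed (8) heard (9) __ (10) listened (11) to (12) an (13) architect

1

The marked gap is the subject of "listened".
Its filler is the fronted wh-phrase "who", at word 1.
(The other dependency links word 4 to a gap after word 7.)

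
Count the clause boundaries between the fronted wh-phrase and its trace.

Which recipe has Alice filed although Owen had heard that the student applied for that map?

"which recipe" originates inside the matrix clause — no clause boundary is crossed.

0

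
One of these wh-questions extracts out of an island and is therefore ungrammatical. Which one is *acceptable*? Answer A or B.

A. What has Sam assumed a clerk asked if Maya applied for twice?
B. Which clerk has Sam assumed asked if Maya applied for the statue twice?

B

In A, the wh-phrase is extracted from inside a wh-island (introduced by "if"), which blocks movement.
In B, the extraction path crosses only that-complement boundaries, which are transparent.
So B is grammatical.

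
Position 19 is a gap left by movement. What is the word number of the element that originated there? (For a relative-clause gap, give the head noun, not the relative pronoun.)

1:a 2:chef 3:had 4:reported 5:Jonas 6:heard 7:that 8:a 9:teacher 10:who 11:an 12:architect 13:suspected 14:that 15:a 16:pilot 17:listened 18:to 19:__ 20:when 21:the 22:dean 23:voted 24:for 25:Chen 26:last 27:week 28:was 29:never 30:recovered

The gap at 19 is the prepositional object of "listened", inside a relative clause.
The relative pronoun is "who" (word 10); it is bound by the head noun immediately before it.
Its filler is the head noun "teacher", at word 9.

9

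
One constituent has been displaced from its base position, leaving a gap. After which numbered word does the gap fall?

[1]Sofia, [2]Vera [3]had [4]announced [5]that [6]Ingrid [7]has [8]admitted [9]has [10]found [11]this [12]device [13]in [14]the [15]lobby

8

The displaced element is "Sofia" (word 1).
It is linked across 2 clause boundaries (that → Ø).
It functions as the subject of "found", so the gap sits immediately after word 8 ("admitted").
Base order: Vera had announced that Ingrid has admitted Sofia has found this device in the lobby.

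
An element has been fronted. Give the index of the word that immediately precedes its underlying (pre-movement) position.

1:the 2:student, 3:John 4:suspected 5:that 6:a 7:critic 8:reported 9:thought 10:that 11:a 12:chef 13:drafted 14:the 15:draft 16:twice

8

The displaced element is "the student" (word 2).
It is linked across 2 clause boundaries (that → Ø).
It functions as the subject of "thought", so the gap sits immediately after word 8 ("reported").
Base order: John suspected that a critic reported that the student thought that a chef drafted the draft twice.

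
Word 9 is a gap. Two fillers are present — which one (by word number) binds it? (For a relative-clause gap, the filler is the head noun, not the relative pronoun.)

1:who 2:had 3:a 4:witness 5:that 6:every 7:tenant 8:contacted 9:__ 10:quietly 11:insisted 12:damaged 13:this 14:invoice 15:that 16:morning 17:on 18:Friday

4

The marked gap is inside the relative clause, the direct object of "contacted".
Its filler is the head noun "witness" (via "that"), at word 4.
(The other dependency links word 1 to a gap after word 11.)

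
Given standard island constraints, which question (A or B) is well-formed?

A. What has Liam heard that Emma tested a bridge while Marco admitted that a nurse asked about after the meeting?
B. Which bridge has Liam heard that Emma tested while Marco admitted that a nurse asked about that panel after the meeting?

B

In A, the wh-phrase is extracted from inside an adjunct island (introduced by "while"), which blocks movement.
In B, the extraction path crosses only that-complement boundaries, which are transparent.
So B is grammatical.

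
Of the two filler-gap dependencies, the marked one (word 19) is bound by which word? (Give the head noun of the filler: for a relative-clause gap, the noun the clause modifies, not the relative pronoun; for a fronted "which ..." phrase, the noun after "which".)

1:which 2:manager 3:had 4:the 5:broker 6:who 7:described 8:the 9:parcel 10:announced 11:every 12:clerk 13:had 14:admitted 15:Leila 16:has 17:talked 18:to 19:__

The marked gap is the object of the preposition "to" of "talked".
Its filler is the fronted wh-phrase "which manager", at word 2.
(The other dependency links word 5 to a gap after word 6.)

2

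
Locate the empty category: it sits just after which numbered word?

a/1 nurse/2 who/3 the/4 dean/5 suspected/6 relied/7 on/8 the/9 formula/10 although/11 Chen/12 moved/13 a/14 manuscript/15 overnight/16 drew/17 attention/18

6

The displaced element is "a nurse" (word 2).
It is linked across 1 clause boundary (Ø).
It functions as the subject of "relied", so the gap sits immediately after word 6 ("suspected").
Base order: The dean suspected that a nurse relied on the formula although Chen moved a manuscript overnight.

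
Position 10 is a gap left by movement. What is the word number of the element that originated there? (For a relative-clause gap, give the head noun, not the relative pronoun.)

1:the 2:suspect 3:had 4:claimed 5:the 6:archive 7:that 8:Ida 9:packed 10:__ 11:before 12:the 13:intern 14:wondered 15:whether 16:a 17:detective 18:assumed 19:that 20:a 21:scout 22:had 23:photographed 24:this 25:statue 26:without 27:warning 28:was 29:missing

6

The gap at 10 is the object of "packed", inside a relative clause.
The relative pronoun is "that" (word 7); it is bound by the head noun immediately before it.
Its filler is the head noun "archive", at word 6.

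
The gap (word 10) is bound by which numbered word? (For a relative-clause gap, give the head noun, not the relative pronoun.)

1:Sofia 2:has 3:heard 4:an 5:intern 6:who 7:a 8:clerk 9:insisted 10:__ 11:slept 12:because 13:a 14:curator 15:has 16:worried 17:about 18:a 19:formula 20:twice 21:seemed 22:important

5

The gap at 10 is the subject of "slept", inside a relative clause.
The relative pronoun is "who" (word 6); it is bound by the head noun immediately before it.
Its filler is the head noun "intern", at word 5.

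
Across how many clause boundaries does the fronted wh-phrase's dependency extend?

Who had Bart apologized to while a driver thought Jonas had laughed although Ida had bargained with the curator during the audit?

0

"who" originates inside the matrix clause — no clause boundary is crossed.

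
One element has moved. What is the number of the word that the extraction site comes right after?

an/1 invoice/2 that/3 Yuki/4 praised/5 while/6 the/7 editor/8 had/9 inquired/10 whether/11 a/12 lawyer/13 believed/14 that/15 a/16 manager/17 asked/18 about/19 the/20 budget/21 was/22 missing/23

5

The displaced element is "an invoice" (word 2).
It functions as the direct object of "praised", so the gap sits immediately after word 5 ("praised").
Base order: Yuki praised an invoice while the editor had inquired whether a lawyer believed that a manager asked about the budget.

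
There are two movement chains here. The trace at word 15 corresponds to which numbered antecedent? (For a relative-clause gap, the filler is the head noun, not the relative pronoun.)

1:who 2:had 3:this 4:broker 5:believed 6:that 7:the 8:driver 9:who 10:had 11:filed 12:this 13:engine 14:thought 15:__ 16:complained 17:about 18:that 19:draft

1

The marked gap is the subject of "complained".
Its filler is the fronted wh-phrase "who", at word 1.
(The other dependency links word 8 to a gap after word 9.)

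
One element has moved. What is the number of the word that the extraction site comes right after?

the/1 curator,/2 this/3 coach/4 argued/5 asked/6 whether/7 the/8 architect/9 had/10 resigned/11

5

The displaced element is "the curator" (word 2).
It is linked across 1 clause boundary (Ø).
It functions as the subject of "asked", so the gap sits immediately after word 5 ("argued").
Base order: This coach argued that the curator asked whether the architect had resigned.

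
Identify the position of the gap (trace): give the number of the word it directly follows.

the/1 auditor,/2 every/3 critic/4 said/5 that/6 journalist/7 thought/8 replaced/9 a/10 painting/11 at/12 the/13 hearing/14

The displaced element is "the auditor" (word 2).
It is linked across 2 clause boundaries (Ø → Ø).
It functions as the subject of "replaced", so the gap sits immediately after word 8 ("thought").
Base order: Every critic said that journalist thought that the auditor replaced a painting at the hearing.

8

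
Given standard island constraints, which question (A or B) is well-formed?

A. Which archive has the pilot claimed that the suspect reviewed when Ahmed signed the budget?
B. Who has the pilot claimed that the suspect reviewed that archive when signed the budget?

In B, the wh-phrase is extracted from inside an adjunct island (introduced by "when"), which blocks movement.
In A, the extraction path crosses only that-complement boundaries, which are transparent.
So A is grammatical.

A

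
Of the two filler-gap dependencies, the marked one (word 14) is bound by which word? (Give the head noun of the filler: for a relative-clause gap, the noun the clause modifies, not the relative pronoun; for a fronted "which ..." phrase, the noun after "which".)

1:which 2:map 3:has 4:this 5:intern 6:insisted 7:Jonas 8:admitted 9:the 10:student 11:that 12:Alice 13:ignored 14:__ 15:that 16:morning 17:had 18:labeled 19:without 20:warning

10

The marked gap is inside the relative clause, the direct object of "ignored".
Its filler is the head noun "student" (via "that"), at word 10.
(The other dependency links word 2 to a gap after word 18.)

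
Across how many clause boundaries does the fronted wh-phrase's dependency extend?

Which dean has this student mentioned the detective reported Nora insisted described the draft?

3

"which dean" is extracted from the subject of "described".
Boundaries crossed, outermost first: [Ø], [Ø], [Ø] — 3 in total.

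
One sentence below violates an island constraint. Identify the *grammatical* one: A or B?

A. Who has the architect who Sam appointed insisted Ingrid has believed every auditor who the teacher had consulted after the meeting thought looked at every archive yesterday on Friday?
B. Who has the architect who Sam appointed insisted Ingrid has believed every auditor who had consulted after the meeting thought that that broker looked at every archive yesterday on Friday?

In B, the wh-phrase is extracted from inside a complex-NP island (relative clause) (introduced by "who"), which blocks movement.
In A, the extraction path crosses only that-complement boundaries, which are transparent.
So A is grammatical.

A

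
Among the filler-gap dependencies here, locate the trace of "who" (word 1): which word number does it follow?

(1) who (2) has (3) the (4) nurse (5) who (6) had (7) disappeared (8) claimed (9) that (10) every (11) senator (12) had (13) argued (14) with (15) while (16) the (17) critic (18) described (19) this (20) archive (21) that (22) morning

14

The displaced element is "who" (word 1).
It is linked across 1 clause boundary (that).
It functions as the object of the preposition "with" of "argued", so the gap sits immediately after word 14 ("with").
Base order: The nurse who had disappeared has claimed that every senator had argued with who while the critic described this archive that morning.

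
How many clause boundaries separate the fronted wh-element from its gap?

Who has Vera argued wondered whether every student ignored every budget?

"who" is extracted from the subject of "wondered".
Boundaries crossed, outermost first: [Ø] — 1 in total.

1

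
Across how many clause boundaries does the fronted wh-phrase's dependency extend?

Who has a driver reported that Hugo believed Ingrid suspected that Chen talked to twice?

"who" is extracted from the PP object of "talked".
Boundaries crossed, outermost first: [that], [Ø], [that] — 3 in total.

3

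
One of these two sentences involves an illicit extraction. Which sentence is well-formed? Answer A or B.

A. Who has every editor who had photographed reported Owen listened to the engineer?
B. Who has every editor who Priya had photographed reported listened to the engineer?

In A, the wh-phrase is extracted from inside a complex-NP island (relative clause) (introduced by "who"), which blocks movement.
In B, the extraction path crosses only that-complement boundaries, which are transparent.
So B is grammatical.

B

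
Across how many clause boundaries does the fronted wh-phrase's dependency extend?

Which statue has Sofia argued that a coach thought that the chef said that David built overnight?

3

"which statue" is extracted from the object of "built".
Boundaries crossed, outermost first: [that], [that], [that] — 3 in total.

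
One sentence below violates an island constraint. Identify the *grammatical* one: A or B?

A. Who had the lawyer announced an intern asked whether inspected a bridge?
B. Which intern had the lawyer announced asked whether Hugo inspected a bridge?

B

In A, the wh-phrase is extracted from inside a wh-island (introduced by "whether"), which blocks movement.
In B, the extraction path crosses only that-complement boundaries, which are transparent.
So B is grammatical.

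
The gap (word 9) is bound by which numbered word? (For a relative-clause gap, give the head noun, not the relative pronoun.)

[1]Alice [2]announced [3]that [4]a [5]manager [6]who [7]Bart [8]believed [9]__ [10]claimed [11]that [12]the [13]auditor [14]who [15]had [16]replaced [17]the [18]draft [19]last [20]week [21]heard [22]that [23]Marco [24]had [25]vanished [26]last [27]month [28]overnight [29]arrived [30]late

5

The gap at 9 is the subject of "claimed", inside a relative clause.
The relative pronoun is "who" (word 6); it is bound by the head noun immediately before it.
Its filler is the head noun "manager", at word 5.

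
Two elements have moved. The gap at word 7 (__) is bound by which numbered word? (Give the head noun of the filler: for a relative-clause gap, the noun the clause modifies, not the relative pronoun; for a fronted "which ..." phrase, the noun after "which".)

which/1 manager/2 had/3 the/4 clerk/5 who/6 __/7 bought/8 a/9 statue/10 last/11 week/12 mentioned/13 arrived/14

The marked gap is inside the relative clause, the subject of "bought".
Its filler is the head noun "clerk" (via "who"), at word 5.
(The other dependency links word 2 to a gap after word 13.)

5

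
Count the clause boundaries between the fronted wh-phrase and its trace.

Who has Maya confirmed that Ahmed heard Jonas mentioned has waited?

3

"who" is extracted from the subject of "waited".
Boundaries crossed, outermost first: [that], [Ø], [Ø] — 3 in total.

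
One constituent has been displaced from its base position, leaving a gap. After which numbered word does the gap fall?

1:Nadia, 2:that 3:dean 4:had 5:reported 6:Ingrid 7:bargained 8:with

The displaced element is "Nadia" (word 1).
It is linked across 1 clause boundary (Ø).
It functions as the object of the preposition "with" of "bargained", so the gap sits immediately after word 8 ("with").
Base order: That dean had reported Ingrid bargained with Nadia.

8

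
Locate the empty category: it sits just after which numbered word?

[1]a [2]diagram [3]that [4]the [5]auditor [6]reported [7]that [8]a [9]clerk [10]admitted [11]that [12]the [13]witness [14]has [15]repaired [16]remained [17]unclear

The displaced element is "a diagram" (word 2).
It is linked across 2 clause boundaries (that → that).
It functions as the direct object of "repaired", so the gap sits immediately after word 15 ("repaired").
Base order: The auditor reported that a clerk admitted that the witness has repaired a diagram.

15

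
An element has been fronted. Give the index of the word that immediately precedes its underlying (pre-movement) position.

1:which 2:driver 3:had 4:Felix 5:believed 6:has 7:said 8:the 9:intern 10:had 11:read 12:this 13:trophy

5

The displaced element is "which driver" (word 2).
It is linked across 1 clause boundary (Ø).
It functions as the subject of "said", so the gap sits immediately after word 5 ("believed").
Base order: Felix had believed that which driver has said the intern had read this trophy.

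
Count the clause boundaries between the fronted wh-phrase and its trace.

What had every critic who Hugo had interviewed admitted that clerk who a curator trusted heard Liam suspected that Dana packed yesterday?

3

"what" is extracted from the object of "packed".
Boundaries crossed, outermost first: [Ø], [Ø], [that] — 3 in total.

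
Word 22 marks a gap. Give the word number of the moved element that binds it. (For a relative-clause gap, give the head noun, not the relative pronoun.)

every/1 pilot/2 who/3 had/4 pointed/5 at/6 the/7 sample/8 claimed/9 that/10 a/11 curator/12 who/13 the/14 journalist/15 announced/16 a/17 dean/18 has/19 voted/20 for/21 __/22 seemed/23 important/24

12

The gap at 22 is the prepositional object of "voted", inside a relative clause.
The relative pronoun is "who" (word 13); it is bound by the head noun immediately before it.
Its filler is the head noun "curator", at word 12.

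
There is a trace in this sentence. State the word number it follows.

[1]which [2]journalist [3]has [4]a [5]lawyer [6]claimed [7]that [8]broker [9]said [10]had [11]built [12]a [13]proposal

9

The displaced element is "which journalist" (word 2).
It is linked across 2 clause boundaries (Ø → Ø).
It functions as the subject of "built", so the gap sits immediately after word 9 ("said").
Base order: A lawyer has claimed that broker said which journalist had built a proposal.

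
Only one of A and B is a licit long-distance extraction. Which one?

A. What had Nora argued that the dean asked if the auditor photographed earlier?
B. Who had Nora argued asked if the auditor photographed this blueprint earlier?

B

In A, the wh-phrase is extracted from inside a wh-island (introduced by "if"), which blocks movement.
In B, the extraction path crosses only that-complement boundaries, which are transparent.
So B is grammatical.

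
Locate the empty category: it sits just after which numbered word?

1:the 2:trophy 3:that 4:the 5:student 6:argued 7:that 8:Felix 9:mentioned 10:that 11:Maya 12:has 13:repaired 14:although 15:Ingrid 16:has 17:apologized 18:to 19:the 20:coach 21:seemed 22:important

13

The displaced element is "the trophy" (word 2).
It is linked across 2 clause boundaries (that → that).
It functions as the direct object of "repaired", so the gap sits immediately after word 13 ("repaired").
Base order: The student argued that Felix mentioned that Maya has repaired the trophy although Ingrid has apologized to the coach.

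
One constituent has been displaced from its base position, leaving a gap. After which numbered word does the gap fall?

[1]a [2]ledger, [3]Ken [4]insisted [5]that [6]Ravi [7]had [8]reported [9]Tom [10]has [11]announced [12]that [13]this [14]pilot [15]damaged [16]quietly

15

The displaced element is "a ledger" (word 2).
It is linked across 3 clause boundaries (that → Ø → that).
It functions as the direct object of "damaged", so the gap sits immediately after word 15 ("damaged").
Base order: Ken insisted that Ravi had reported Tom has announced that this pilot damaged a ledger quietly.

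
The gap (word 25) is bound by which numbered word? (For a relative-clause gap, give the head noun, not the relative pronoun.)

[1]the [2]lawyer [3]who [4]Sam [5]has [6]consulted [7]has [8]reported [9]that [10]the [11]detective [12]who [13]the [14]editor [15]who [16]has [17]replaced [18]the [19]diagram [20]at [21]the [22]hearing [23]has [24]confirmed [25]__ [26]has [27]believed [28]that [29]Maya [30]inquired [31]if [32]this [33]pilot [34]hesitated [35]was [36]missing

11

The gap at 25 is the subject of "believed", inside a relative clause.
The relative pronoun is "who" (word 12); it is bound by the head noun immediately before it.
Its filler is the head noun "detective", at word 11.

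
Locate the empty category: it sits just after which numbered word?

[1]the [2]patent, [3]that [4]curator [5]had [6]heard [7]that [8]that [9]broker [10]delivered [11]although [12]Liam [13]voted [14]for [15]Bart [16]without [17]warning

10

The displaced element is "the patent" (word 2).
It is linked across 1 clause boundary (that).
It functions as the direct object of "delivered", so the gap sits immediately after word 10 ("delivered").
Base order: That curator had heard that that broker delivered the patent although Liam voted for Bart without warning.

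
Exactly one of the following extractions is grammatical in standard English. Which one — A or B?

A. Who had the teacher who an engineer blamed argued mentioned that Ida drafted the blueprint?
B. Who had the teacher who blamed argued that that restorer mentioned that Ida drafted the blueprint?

A

In B, the wh-phrase is extracted from inside a complex-NP island (relative clause) (introduced by "who"), which blocks movement.
In A, the extraction path crosses only that-complement boundaries, which are transparent.
So A is grammatical.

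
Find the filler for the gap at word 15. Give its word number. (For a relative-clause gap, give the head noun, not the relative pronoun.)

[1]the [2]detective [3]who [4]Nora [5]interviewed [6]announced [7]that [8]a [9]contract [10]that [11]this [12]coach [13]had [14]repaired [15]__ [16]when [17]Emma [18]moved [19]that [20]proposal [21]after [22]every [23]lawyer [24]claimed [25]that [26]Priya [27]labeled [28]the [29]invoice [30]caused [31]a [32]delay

9

The gap at 15 is the object of "repaired", inside a relative clause.
The relative pronoun is "that" (word 10); it is bound by the head noun immediately before it.
Its filler is the head noun "contract", at word 9.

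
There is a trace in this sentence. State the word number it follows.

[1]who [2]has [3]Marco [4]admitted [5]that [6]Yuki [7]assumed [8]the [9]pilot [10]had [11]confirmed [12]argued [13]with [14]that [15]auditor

11

The displaced element is "who" (word 1).
It is linked across 3 clause boundaries (that → Ø → Ø).
It functions as the subject of "argued", so the gap sits immediately after word 11 ("confirmed").
Base order: Marco has admitted that Yuki assumed the pilot had confirmed that who argued with that auditor.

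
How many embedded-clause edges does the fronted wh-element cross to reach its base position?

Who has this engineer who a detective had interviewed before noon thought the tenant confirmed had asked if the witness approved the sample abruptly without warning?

2

"who" is extracted from the subject of "asked".
Boundaries crossed, outermost first: [Ø], [Ø] — 2 in total.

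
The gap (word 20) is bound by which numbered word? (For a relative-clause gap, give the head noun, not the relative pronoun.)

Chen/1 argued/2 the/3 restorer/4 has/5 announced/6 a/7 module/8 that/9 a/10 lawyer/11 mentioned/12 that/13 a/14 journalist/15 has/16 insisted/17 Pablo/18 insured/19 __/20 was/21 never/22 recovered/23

8

The gap at 20 is the object of "insured", inside a relative clause.
The relative pronoun is "that" (word 9); it is bound by the head noun immediately before it.
Its filler is the head noun "module", at word 8.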